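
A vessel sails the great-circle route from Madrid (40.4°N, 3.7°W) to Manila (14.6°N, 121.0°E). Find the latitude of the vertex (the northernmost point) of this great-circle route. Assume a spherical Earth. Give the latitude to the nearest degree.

≈ 51°N

The great circle lies in the plane with unit normal n̂ = (p₁ × p₂)/|p₁ × p₂|.
Here n̂_z ≈ +0.627; the vertex latitude is φ_max = arccos|n̂_z| ≈ 51.2°.
Check via Clairaut: cos φ_max = |cos φ₁| · sin C = cos(40.4°)·sin(55.4°) ≈ 0.627, again giving ≈ 51.2°.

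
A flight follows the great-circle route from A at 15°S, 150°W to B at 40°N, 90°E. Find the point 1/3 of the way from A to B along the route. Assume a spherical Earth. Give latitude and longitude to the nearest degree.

The haversine formula gives a central angle δ ≈ 2.137 rad (122.4°) between the endpoints.
Interpolate at f = 1/3 with slerp weights a = sin((1−f)δ)/sin δ ≈ 1.172, b = sin(fδ)/sin δ ≈ 0.774.
p = a·p₁ + b·p₂ ≈ (-0.981, 0.027, 0.194); φ = arcsin(p_z) ≈ 11.21°, λ = atan2(p_y, p_x) ≈ 178.42°.

≈ 11°N, 178°E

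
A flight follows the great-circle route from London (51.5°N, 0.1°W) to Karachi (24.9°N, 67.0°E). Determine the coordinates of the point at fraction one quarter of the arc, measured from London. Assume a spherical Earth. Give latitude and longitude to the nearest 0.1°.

≈ (49.1°N, 21.9°E)

The haversine formula gives a central angle δ ≈ 0.989 rad (56.7°) between the endpoints.
Interpolate at f = 1/4 with slerp weights a = sin((1−f)δ)/sin δ ≈ 0.809, b = sin(fδ)/sin δ ≈ 0.293.
p = a·p₁ + b·p₂ ≈ (0.607, 0.244, 0.756); φ = arcsin(p_z) ≈ 49.13°, λ = atan2(p_y, p_x) ≈ 21.87°.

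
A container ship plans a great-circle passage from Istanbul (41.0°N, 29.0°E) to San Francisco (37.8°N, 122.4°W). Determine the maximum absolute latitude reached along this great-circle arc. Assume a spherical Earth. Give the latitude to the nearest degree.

≈ 73°N

The great circle lies in the plane with unit normal n̂ = (p₁ × p₂)/|p₁ × p₂|.
Here n̂_z ≈ -0.288; the vertex latitude is φ_max = arccos|n̂_z| ≈ 73.3°.
Check via Clairaut: cos φ_max = |cos φ₁| · sin C = cos(41.0°)·sin(22.4°) ≈ 0.288, again giving ≈ 73.3°.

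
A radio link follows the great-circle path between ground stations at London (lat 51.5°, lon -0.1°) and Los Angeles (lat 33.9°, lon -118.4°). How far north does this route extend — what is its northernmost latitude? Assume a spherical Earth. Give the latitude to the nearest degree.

The great circle lies in the plane with unit normal n̂ = (p₁ × p₂)/|p₁ × p₂|.
Here n̂_z ≈ -0.464; the vertex latitude is φ_max = arccos|n̂_z| ≈ 62.4°.

≈ 62°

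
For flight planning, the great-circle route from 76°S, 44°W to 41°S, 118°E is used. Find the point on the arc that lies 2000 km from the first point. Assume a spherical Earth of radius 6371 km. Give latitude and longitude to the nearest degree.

≈ 84°S, 82°E

Write both endpoints as unit vectors p₁, p₂ with components (cos φ cos λ, cos φ sin λ, sin φ).
The central angle between the endpoints is δ = arccos(p₁·p₂) ≈ 1.090 rad (62.4°). The total great-circle distance is δ·R ≈ 1.090 × 6371 ≈ 6941 km, so the target fraction is f = 2000/6941 ≈ 0.288.
Interpolate at f ≈ 0.288 with slerp weights a = sin((1−f)δ)/sin δ ≈ 0.790, b = sin(fδ)/sin δ ≈ 0.348.
p = a·p₁ + b·p₂ ≈ (0.014, 0.099, -0.995); φ = arcsin(p_z) ≈ -84.24°, λ = atan2(p_y, p_x) ≈ 81.97°.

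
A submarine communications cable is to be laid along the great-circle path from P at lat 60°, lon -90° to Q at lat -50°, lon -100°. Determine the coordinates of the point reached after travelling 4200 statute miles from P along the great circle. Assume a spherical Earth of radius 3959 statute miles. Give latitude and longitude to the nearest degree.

Write both endpoints as unit vectors p₁, p₂ with components (cos φ cos λ, cos φ sin λ, sin φ).
The central angle between the endpoints is δ = arccos(p₁·p₂) ≈ 1.925 rad (110.3°). The total great-circle distance is δ·R ≈ 1.925 × 3959 ≈ 7621 mi, so the target fraction is f = 4200/7621 ≈ 0.551.
Interpolate at f ≈ 0.551 with slerp weights a = sin((1−f)δ)/sin δ ≈ 0.811, b = sin(fδ)/sin δ ≈ 0.931.
p = a·p₁ + b·p₂ ≈ (-0.104, -0.995, -0.011); φ = arcsin(p_z) ≈ -0.61°, λ = atan2(p_y, p_x) ≈ -95.96°.

≈ lat -1°, lon -96°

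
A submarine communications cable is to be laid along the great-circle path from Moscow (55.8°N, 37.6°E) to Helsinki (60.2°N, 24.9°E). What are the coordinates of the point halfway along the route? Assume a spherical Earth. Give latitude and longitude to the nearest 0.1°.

Convert each endpoint to a unit vector on the sphere (x = cos φ cos λ, y = cos φ sin λ, z = sin φ).
The central angle between the endpoints is δ = arccos(p₁·p₂) ≈ 0.140 rad (8.0°).
Interpolate at f = 1/2 with slerp weights a = sin((1−f)δ)/sin δ ≈ 0.501, b = sin(fδ)/sin δ ≈ 0.501.
p = a·p₁ + b·p₂ ≈ (0.449, 0.277, 0.850); φ = arcsin(p_z) ≈ 58.16°, λ = atan2(p_y, p_x) ≈ 31.64°.

≈ 58.2°N, 31.6°E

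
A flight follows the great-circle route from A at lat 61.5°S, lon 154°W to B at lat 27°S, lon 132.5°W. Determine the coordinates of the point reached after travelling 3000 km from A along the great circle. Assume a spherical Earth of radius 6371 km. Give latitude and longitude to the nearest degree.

Convert each endpoint to a unit vector on the sphere (x = cos φ cos λ, y = cos φ sin λ, z = sin φ).
The central angle between the endpoints is δ = arccos(p₁·p₂) ≈ 0.653 rad (37.4°). The total great-circle distance is δ·R ≈ 0.653 × 6371 ≈ 4157 km, so the target fraction is f = 3000/4157 ≈ 0.722.
Interpolate at f ≈ 0.722 with slerp weights a = sin((1−f)δ)/sin δ ≈ 0.298, b = sin(fδ)/sin δ ≈ 0.747.
p = a·p₁ + b·p₂ ≈ (-0.577, -0.553, -0.601); φ = arcsin(p_z) ≈ -36.92°, λ = atan2(p_y, p_x) ≈ -136.23°.

≈ lat 37°S, lon 136°W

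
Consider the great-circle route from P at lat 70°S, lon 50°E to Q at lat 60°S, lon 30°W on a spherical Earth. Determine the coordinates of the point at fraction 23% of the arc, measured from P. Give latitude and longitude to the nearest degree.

The haversine formula gives a central angle δ ≈ 0.567 rad (32.5°) between the endpoints.
Interpolate at f = 0.23 with slerp weights a = sin((1−f)δ)/sin δ ≈ 0.787, b = sin(fδ)/sin δ ≈ 0.242.
p = a·p₁ + b·p₂ ≈ (0.278, 0.146, -0.949); φ = arcsin(p_z) ≈ -71.71°, λ = atan2(p_y, p_x) ≈ 27.67°.

≈ lat 72°S, lon 28°E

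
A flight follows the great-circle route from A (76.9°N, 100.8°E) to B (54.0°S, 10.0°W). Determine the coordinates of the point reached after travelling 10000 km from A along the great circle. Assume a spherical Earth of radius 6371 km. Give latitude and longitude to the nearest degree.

≈ (1°N, 9°E)

Convert each endpoint to a unit vector on the sphere (x = cos φ cos λ, y = cos φ sin λ, z = sin φ).
The central angle between the endpoints is δ = arccos(p₁·p₂) ≈ 2.559 rad (146.6°). The total great-circle distance is δ·R ≈ 2.559 × 6371 ≈ 16306 km, so the target fraction is f = 10000/16306 ≈ 0.613.
Interpolate at f ≈ 0.613 with slerp weights a = sin((1−f)δ)/sin δ ≈ 1.520, b = sin(fδ)/sin δ ≈ 1.819.
p = a·p₁ + b·p₂ ≈ (0.988, 0.153, 0.009); φ = arcsin(p_z) ≈ 0.54°, λ = atan2(p_y, p_x) ≈ 8.79°.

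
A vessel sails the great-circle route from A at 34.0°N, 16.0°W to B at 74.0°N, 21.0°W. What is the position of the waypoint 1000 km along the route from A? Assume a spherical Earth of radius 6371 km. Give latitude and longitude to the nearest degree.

Convert each endpoint to a unit vector on the sphere (x = cos φ cos λ, y = cos φ sin λ, z = sin φ).
The central angle between the endpoints is δ = arccos(p₁·p₂) ≈ 0.699 rad (40.1°). The total great-circle distance is δ·R ≈ 0.699 × 6371 ≈ 4456 km, so the target fraction is f = 1000/4456 ≈ 0.224.
Interpolate at f ≈ 0.224 with slerp weights a = sin((1−f)δ)/sin δ ≈ 0.802, b = sin(fδ)/sin δ ≈ 0.243.
p = a·p₁ + b·p₂ ≈ (0.702, -0.207, 0.682); φ = arcsin(p_z) ≈ 42.99°, λ = atan2(p_y, p_x) ≈ -16.46°.

≈ 43°N, 16°W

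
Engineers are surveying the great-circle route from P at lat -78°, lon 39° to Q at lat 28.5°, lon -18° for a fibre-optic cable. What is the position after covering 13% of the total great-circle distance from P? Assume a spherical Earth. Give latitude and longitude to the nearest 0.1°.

Write both endpoints as unit vectors p₁, p₂ with components (cos φ cos λ, cos φ sin λ, sin φ).
The central angle between the endpoints is δ = arccos(p₁·p₂) ≈ 1.947 rad (111.5°).
Interpolate at f = 0.13 with slerp weights a = sin((1−f)δ)/sin δ ≈ 1.067, b = sin(fδ)/sin δ ≈ 0.269.
p = a·p₁ + b·p₂ ≈ (0.397, 0.067, -0.915); φ = arcsin(p_z) ≈ -66.24°, λ = atan2(p_y, p_x) ≈ 9.50°.

≈ lat -66.2°, lon 9.5°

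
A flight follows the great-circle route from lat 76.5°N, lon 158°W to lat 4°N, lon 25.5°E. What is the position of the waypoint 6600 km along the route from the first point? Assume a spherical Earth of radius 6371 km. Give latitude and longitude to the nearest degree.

Write both endpoints as unit vectors p₁, p₂ with components (cos φ cos λ, cos φ sin λ, sin φ).
The central angle between the endpoints is δ = arccos(p₁·p₂) ≈ 1.736 rad (99.5°). The total great-circle distance is δ·R ≈ 1.736 × 6371 ≈ 11061 km, so the target fraction is f = 6600/11061 ≈ 0.597.
Interpolate at f ≈ 0.597 with slerp weights a = sin((1−f)δ)/sin δ ≈ 0.653, b = sin(fδ)/sin δ ≈ 0.872.
p = a·p₁ + b·p₂ ≈ (0.644, 0.317, 0.696); φ = arcsin(p_z) ≈ 44.11°, λ = atan2(p_y, p_x) ≈ 26.24°.

≈ lat 44°N, lon 26°E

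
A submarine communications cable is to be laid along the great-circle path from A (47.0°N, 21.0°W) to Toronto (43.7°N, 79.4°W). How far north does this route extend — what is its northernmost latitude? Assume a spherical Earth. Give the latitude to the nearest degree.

The great circle lies in the plane with unit normal n̂ = (p₁ × p₂)/|p₁ × p₂|.
Here n̂_z ≈ -0.650; the vertex latitude is φ_max = arccos|n̂_z| ≈ 49.4°.
Check via Clairaut: cos φ_max = |cos φ₁| · sin C = cos(47.0°)·sin(72.5°) ≈ 0.650, again giving ≈ 49.4°.

≈ 49°N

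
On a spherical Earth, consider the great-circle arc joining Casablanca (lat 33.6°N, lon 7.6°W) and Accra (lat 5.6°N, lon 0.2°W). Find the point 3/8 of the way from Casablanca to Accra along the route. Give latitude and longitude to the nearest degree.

≈ lat 23°N, lon 4°W

From cos δ = sin φ₁ sin φ₂ + cos φ₁ cos φ₂ cos Δλ, the central angle is δ ≈ 0.503 rad (28.8°).
Interpolate at f = 3/8 with slerp weights a = sin((1−f)δ)/sin δ ≈ 0.641, b = sin(fδ)/sin δ ≈ 0.389.
p = a·p₁ + b·p₂ ≈ (0.917, -0.072, 0.393); φ = arcsin(p_z) ≈ 23.14°, λ = atan2(p_y, p_x) ≈ -4.49°.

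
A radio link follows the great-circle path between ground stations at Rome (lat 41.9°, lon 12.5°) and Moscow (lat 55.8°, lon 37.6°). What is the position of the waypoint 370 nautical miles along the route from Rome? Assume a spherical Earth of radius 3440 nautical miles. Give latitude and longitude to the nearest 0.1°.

≈ lat 46.4°, lon 18.3°

Convert each endpoint to a unit vector on the sphere (x = cos φ cos λ, y = cos φ sin λ, z = sin φ).
The central angle between the endpoints is δ = arccos(p₁·p₂) ≈ 0.373 rad (21.4°). The total great-circle distance is δ·R ≈ 0.373 × 3440 ≈ 1283 nmi, so the target fraction is f = 370/1283 ≈ 0.288.
Interpolate at f ≈ 0.288 with slerp weights a = sin((1−f)δ)/sin δ ≈ 0.720, b = sin(fδ)/sin δ ≈ 0.295.
p = a·p₁ + b·p₂ ≈ (0.654, 0.217, 0.724); φ = arcsin(p_z) ≈ 46.42°, λ = atan2(p_y, p_x) ≈ 18.35°.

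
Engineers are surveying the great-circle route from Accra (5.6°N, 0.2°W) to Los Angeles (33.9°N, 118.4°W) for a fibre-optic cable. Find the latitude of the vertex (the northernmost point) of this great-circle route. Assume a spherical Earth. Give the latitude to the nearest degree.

≈ 39°N

The great circle lies in the plane with unit normal n̂ = (p₁ × p₂)/|p₁ × p₂|.
Here n̂_z ≈ -0.773; the vertex latitude is φ_max = arccos|n̂_z| ≈ 39.4°.
Check via Clairaut: cos φ_max = |cos φ₁| · sin C = cos(5.6°)·sin(51.0°) ≈ 0.773, again giving ≈ 39.4°.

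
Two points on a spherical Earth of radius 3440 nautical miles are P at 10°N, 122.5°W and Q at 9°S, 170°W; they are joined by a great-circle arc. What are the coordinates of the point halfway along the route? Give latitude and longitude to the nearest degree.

The haversine formula gives a central angle δ ≈ 0.889 rad (51.0°) between the endpoints.
Interpolate at f = 1/2 with slerp weights a = sin((1−f)δ)/sin δ ≈ 0.554, b = sin(fδ)/sin δ ≈ 0.554.
p = a·p₁ + b·p₂ ≈ (-0.832, -0.555, 0.010); φ = arcsin(p_z) ≈ 0.55°, λ = atan2(p_y, p_x) ≈ -146.29°.

≈ 1°N, 146°W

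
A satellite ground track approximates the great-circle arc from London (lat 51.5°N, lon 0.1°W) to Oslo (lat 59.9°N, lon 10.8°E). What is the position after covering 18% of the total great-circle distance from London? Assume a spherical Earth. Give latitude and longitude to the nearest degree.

≈ lat 53°N, lon 2°E

Convert each endpoint to a unit vector on the sphere (x = cos φ cos λ, y = cos φ sin λ, z = sin φ).
The central angle between the endpoints is δ = arccos(p₁·p₂) ≈ 0.181 rad (10.4°).
Interpolate at f = 0.18 with slerp weights a = sin((1−f)δ)/sin δ ≈ 0.821, b = sin(fδ)/sin δ ≈ 0.181.
p = a·p₁ + b·p₂ ≈ (0.601, 0.016, 0.799); φ = arcsin(p_z) ≈ 53.08°, λ = atan2(p_y, p_x) ≈ 1.54°.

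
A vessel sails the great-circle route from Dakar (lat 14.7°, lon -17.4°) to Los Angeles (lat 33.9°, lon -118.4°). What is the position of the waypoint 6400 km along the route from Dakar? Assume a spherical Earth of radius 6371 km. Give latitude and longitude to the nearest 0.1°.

≈ lat 37.5°, lon -77.5°

Write both endpoints as unit vectors p₁, p₂ with components (cos φ cos λ, cos φ sin λ, sin φ).
The central angle between the endpoints is δ = arccos(p₁·p₂) ≈ 1.582 rad (90.7°). The total great-circle distance is δ·R ≈ 1.582 × 6371 ≈ 10082 km, so the target fraction is f = 6400/10082 ≈ 0.635.
Interpolate at f ≈ 0.635 with slerp weights a = sin((1−f)δ)/sin δ ≈ 0.546, b = sin(fδ)/sin δ ≈ 0.844.
p = a·p₁ + b·p₂ ≈ (0.171, -0.774, 0.609); φ = arcsin(p_z) ≈ 37.54°, λ = atan2(p_y, p_x) ≈ -77.54°.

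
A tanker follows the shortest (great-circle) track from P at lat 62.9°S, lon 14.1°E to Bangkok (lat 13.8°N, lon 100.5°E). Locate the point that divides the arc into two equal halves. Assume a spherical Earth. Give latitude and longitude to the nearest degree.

Write both endpoints as unit vectors p₁, p₂ with components (cos φ cos λ, cos φ sin λ, sin φ).
The central angle between the endpoints is δ = arccos(p₁·p₂) ≈ 1.756 rad (100.6°).
Interpolate at f = 1/2 with slerp weights a = sin((1−f)δ)/sin δ ≈ 0.783, b = sin(fδ)/sin δ ≈ 0.783.
p = a·p₁ + b·p₂ ≈ (0.207, 0.835, -0.510); φ = arcsin(p_z) ≈ -30.68°, λ = atan2(p_y, p_x) ≈ 76.05°.

≈ lat 31°S, lon 76°E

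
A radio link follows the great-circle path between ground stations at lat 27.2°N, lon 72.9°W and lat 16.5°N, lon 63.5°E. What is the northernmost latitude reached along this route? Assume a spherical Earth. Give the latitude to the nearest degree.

≈ 48°N

The great circle lies in the plane with unit normal n̂ = (p₁ × p₂)/|p₁ × p₂|.
Here n̂_z ≈ +0.674; the vertex latitude is φ_max = arccos|n̂_z| ≈ 47.6°.
Check via Clairaut: cos φ_max = |cos φ₁| · sin C = cos(27.2°)·sin(49.2°) ≈ 0.674, again giving ≈ 47.6°.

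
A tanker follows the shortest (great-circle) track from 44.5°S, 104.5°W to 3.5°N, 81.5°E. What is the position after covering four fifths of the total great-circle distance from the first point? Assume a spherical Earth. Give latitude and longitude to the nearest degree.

≈ 24°S, 85°E

Write both endpoints as unit vectors p₁, p₂ with components (cos φ cos λ, cos φ sin λ, sin φ).
The central angle between the endpoints is δ = arccos(p₁·p₂) ≈ 2.420 rad (138.7°).
Interpolate at f = 4/5 with slerp weights a = sin((1−f)δ)/sin δ ≈ 0.705, b = sin(fδ)/sin δ ≈ 1.414.
p = a·p₁ + b·p₂ ≈ (0.083, 0.909, -0.407); φ = arcsin(p_z) ≈ -24.05°, λ = atan2(p_y, p_x) ≈ 84.80°.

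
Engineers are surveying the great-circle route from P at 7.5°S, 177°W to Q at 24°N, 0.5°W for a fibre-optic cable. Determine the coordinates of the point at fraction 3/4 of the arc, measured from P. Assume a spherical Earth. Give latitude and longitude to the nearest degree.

≈ 63°N, 18°W

The haversine formula gives a central angle δ ≈ 2.848 rad (163.2°) between the endpoints.
Interpolate at f = 3/4 with slerp weights a = sin((1−f)δ)/sin δ ≈ 2.255, b = sin(fδ)/sin δ ≈ 2.916.
p = a·p₁ + b·p₂ ≈ (0.431, -0.140, 0.892); φ = arcsin(p_z) ≈ 63.07°, λ = atan2(p_y, p_x) ≈ -18.04°.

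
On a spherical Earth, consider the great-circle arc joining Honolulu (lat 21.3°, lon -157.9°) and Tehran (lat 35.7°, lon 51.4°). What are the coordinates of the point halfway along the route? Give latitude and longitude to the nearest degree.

≈ lat 64°, lon 141°

Write both endpoints as unit vectors p₁, p₂ with components (cos φ cos λ, cos φ sin λ, sin φ).
The central angle between the endpoints is δ = arccos(p₁·p₂) ≈ 2.035 rad (116.6°).
Interpolate at f = 1/2 with slerp weights a = sin((1−f)δ)/sin δ ≈ 0.952, b = sin(fδ)/sin δ ≈ 0.952.
p = a·p₁ + b·p₂ ≈ (-0.339, 0.270, 0.901); φ = arcsin(p_z) ≈ 64.29°, λ = atan2(p_y, p_x) ≈ 141.45°.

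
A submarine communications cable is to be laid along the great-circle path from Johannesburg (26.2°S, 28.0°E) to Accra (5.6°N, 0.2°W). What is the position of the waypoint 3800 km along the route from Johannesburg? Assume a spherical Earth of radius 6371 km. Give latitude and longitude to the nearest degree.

≈ 0°N, 5°E

Convert each endpoint to a unit vector on the sphere (x = cos φ cos λ, y = cos φ sin λ, z = sin φ).
The central angle between the endpoints is δ = arccos(p₁·p₂) ≈ 0.732 rad (41.9°). The total great-circle distance is δ·R ≈ 0.732 × 6371 ≈ 4663 km, so the target fraction is f = 3800/4663 ≈ 0.815.
Interpolate at f ≈ 0.815 with slerp weights a = sin((1−f)δ)/sin δ ≈ 0.202, b = sin(fδ)/sin δ ≈ 0.841.
p = a·p₁ + b·p₂ ≈ (0.997, 0.082, -0.007); φ = arcsin(p_z) ≈ -0.41°, λ = atan2(p_y, p_x) ≈ 4.72°.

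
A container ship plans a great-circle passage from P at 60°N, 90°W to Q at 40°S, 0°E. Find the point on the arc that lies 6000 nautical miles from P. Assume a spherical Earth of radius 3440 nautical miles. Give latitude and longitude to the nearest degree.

≈ 20°S, 15°W

Convert each endpoint to a unit vector on the sphere (x = cos φ cos λ, y = cos φ sin λ, z = sin φ).
The central angle between the endpoints is δ = arccos(p₁·p₂) ≈ 2.161 rad (123.8°). The total great-circle distance is δ·R ≈ 2.161 × 3440 ≈ 7434 nmi, so the target fraction is f = 6000/7434 ≈ 0.807.
Interpolate at f ≈ 0.807 with slerp weights a = sin((1−f)δ)/sin δ ≈ 0.488, b = sin(fδ)/sin δ ≈ 1.186.
p = a·p₁ + b·p₂ ≈ (0.908, -0.244, -0.340); φ = arcsin(p_z) ≈ -19.87°, λ = atan2(p_y, p_x) ≈ -15.02°.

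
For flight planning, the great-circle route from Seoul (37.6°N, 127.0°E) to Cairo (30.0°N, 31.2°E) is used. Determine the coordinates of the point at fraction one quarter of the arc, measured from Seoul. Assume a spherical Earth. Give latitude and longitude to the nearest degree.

≈ 44°N, 103°E

Write both endpoints as unit vectors p₁, p₂ with components (cos φ cos λ, cos φ sin λ, sin φ).
The central angle between the endpoints is δ = arccos(p₁·p₂) ≈ 1.333 rad (76.4°).
Interpolate at f = 1/4 with slerp weights a = sin((1−f)δ)/sin δ ≈ 0.866, b = sin(fδ)/sin δ ≈ 0.337.
p = a·p₁ + b·p₂ ≈ (-0.163, 0.699, 0.696); φ = arcsin(p_z) ≈ 44.14°, λ = atan2(p_y, p_x) ≈ 103.17°.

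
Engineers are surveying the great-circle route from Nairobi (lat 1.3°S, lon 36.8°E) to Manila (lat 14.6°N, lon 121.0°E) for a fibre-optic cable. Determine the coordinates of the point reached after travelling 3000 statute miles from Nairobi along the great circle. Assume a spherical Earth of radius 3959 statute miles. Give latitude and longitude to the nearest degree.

Write both endpoints as unit vectors p₁, p₂ with components (cos φ cos λ, cos φ sin λ, sin φ).
The central angle between the endpoints is δ = arccos(p₁·p₂) ≈ 1.479 rad (84.7°). The total great-circle distance is δ·R ≈ 1.479 × 3959 ≈ 5854 mi, so the target fraction is f = 3000/5854 ≈ 0.512.
Interpolate at f ≈ 0.512 with slerp weights a = sin((1−f)δ)/sin δ ≈ 0.663, b = sin(fδ)/sin δ ≈ 0.690.
p = a·p₁ + b·p₂ ≈ (0.187, 0.969, 0.159); φ = arcsin(p_z) ≈ 9.15°, λ = atan2(p_y, p_x) ≈ 79.11°.

≈ lat 9°N, lon 79°E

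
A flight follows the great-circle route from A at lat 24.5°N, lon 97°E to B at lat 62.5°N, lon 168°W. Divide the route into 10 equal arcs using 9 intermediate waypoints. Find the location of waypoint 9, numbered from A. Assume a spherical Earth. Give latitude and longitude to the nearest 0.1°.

From cos δ = sin φ₁ sin φ₂ + cos φ₁ cos φ₂ cos Δλ, the central angle is δ ≈ 1.233 rad (70.7°).
Interpolate at f = 9/10 with slerp weights a = sin((1−f)δ)/sin δ ≈ 0.130, b = sin(fδ)/sin δ ≈ 0.949.
p = a·p₁ + b·p₂ ≈ (-0.443, 0.027, 0.896); φ = arcsin(p_z) ≈ 63.64°, λ = atan2(p_y, p_x) ≈ 176.56°.

≈ lat 63.6°N, lon 176.6°E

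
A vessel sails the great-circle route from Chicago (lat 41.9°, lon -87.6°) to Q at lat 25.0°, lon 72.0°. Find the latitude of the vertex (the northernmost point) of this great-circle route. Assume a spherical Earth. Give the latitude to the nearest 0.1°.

≈ 75.5°

The great circle lies in the plane with unit normal n̂ = (p₁ × p₂)/|p₁ × p₂|.
Here n̂_z ≈ +0.251; the vertex latitude is φ_max = arccos|n̂_z| ≈ 75.5°.
Check via Clairaut: cos φ_max = |cos φ₁| · sin C = cos(41.9°)·sin(19.7°) ≈ 0.251, again giving ≈ 75.5°.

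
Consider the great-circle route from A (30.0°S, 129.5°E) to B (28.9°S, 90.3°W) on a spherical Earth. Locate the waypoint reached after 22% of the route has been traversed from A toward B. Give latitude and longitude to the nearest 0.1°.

Convert each endpoint to a unit vector on the sphere (x = cos φ cos λ, y = cos φ sin λ, z = sin φ).
The central angle between the endpoints is δ = arccos(p₁·p₂) ≈ 1.919 rad (109.9°).
Interpolate at f = 0.22 with slerp weights a = sin((1−f)δ)/sin δ ≈ 1.061, b = sin(fδ)/sin δ ≈ 0.436.
p = a·p₁ + b·p₂ ≈ (-0.586, 0.327, -0.741); φ = arcsin(p_z) ≈ -47.82°, λ = atan2(p_y, p_x) ≈ 150.82°.

≈ (47.8°S, 150.8°E)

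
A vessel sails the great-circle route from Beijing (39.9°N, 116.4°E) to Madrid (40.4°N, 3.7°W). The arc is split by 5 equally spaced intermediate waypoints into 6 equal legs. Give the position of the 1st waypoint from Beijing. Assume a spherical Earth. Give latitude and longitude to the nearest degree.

≈ 49°N, 102°E

Convert each endpoint to a unit vector on the sphere (x = cos φ cos λ, y = cos φ sin λ, z = sin φ).
The central angle between the endpoints is δ = arccos(p₁·p₂) ≈ 1.448 rad (82.9°).
Interpolate at f = 1/6 with slerp weights a = sin((1−f)δ)/sin δ ≈ 0.941, b = sin(fδ)/sin δ ≈ 0.241.
p = a·p₁ + b·p₂ ≈ (-0.138, 0.635, 0.760); φ = arcsin(p_z) ≈ 49.46°, λ = atan2(p_y, p_x) ≈ 102.27°.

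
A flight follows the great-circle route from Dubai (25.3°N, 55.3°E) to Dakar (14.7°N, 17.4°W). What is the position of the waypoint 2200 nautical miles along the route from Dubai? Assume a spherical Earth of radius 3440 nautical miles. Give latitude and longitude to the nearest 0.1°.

≈ (23.9°N, 14.9°E)

Write both endpoints as unit vectors p₁, p₂ with components (cos φ cos λ, cos φ sin λ, sin φ).
The central angle between the endpoints is δ = arccos(p₁·p₂) ≈ 1.193 rad (68.4°). The total great-circle distance is δ·R ≈ 1.193 × 3440 ≈ 4105 nmi, so the target fraction is f = 2200/4105 ≈ 0.536.
Interpolate at f ≈ 0.536 with slerp weights a = sin((1−f)δ)/sin δ ≈ 0.566, b = sin(fδ)/sin δ ≈ 0.642.
p = a·p₁ + b·p₂ ≈ (0.884, 0.235, 0.405); φ = arcsin(p_z) ≈ 23.87°, λ = atan2(p_y, p_x) ≈ 14.88°.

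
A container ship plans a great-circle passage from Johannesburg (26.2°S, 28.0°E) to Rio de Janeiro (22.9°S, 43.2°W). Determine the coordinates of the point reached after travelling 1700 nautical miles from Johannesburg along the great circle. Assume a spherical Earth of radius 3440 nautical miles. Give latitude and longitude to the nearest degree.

Convert each endpoint to a unit vector on the sphere (x = cos φ cos λ, y = cos φ sin λ, z = sin φ).
The central angle between the endpoints is δ = arccos(p₁·p₂) ≈ 1.117 rad (64.0°). The total great-circle distance is δ·R ≈ 1.117 × 3440 ≈ 3843 nmi, so the target fraction is f = 1700/3843 ≈ 0.442.
Interpolate at f ≈ 0.442 with slerp weights a = sin((1−f)δ)/sin δ ≈ 0.649, b = sin(fδ)/sin δ ≈ 0.528.
p = a·p₁ + b·p₂ ≈ (0.869, -0.059, -0.492); φ = arcsin(p_z) ≈ -29.47°, λ = atan2(p_y, p_x) ≈ -3.91°.

≈ (29°S, 4°W)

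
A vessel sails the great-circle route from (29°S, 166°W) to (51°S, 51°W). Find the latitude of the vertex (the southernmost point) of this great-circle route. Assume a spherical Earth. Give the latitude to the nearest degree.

≈ 60°S

The great circle lies in the plane with unit normal n̂ = (p₁ × p₂)/|p₁ × p₂|.
Here n̂_z ≈ +0.504; the vertex latitude is φ_max = arccos|n̂_z| ≈ 59.7°.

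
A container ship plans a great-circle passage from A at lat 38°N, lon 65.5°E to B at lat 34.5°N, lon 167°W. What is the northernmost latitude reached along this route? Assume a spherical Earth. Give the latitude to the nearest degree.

The great circle lies in the plane with unit normal n̂ = (p₁ × p₂)/|p₁ × p₂|.
Here n̂_z ≈ +0.516; the vertex latitude is φ_max = arccos|n̂_z| ≈ 59.0°.
Check via Clairaut: cos φ_max = |cos φ₁| · sin C = cos(38.0°)·sin(40.9°) ≈ 0.516, again giving ≈ 59.0°.

≈ 59°N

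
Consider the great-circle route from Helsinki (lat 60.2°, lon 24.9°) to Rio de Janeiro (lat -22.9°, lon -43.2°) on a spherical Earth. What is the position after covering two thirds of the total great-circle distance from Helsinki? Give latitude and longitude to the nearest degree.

Convert each endpoint to a unit vector on the sphere (x = cos φ cos λ, y = cos φ sin λ, z = sin φ).
The central angle between the endpoints is δ = arccos(p₁·p₂) ≈ 1.738 rad (99.6°).
Interpolate at f = 2/3 with slerp weights a = sin((1−f)δ)/sin δ ≈ 0.555, b = sin(fδ)/sin δ ≈ 0.929.
p = a·p₁ + b·p₂ ≈ (0.874, -0.470, 0.120); φ = arcsin(p_z) ≈ 6.91°, λ = atan2(p_y, p_x) ≈ -28.25°.

≈ lat 7°, lon -28°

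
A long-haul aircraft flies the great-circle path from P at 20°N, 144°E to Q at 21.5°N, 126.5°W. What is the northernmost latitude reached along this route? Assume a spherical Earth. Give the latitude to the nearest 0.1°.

The great circle lies in the plane with unit normal n̂ = (p₁ × p₂)/|p₁ × p₂|.
Here n̂_z ≈ +0.882; the vertex latitude is φ_max = arccos|n̂_z| ≈ 28.1°.

≈ 28.1°N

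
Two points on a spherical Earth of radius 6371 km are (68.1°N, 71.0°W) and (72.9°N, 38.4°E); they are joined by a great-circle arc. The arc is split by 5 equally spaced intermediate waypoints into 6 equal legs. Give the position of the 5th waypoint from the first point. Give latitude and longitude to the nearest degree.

≈ (76°N, 23°E)

Convert each endpoint to a unit vector on the sphere (x = cos φ cos λ, y = cos φ sin λ, z = sin φ).
The central angle between the endpoints is δ = arccos(p₁·p₂) ≈ 0.554 rad (31.7°).
Interpolate at f = 5/6 with slerp weights a = sin((1−f)δ)/sin δ ≈ 0.175, b = sin(fδ)/sin δ ≈ 0.847.
p = a·p₁ + b·p₂ ≈ (0.216, 0.093, 0.972); φ = arcsin(p_z) ≈ 76.38°, λ = atan2(p_y, p_x) ≈ 23.22°.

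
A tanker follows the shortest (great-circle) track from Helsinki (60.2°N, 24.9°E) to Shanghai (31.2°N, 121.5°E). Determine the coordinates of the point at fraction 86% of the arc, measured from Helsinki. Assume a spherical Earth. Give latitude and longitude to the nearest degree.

From cos δ = sin φ₁ sin φ₂ + cos φ₁ cos φ₂ cos Δλ, the central angle is δ ≈ 1.159 rad (66.4°).
Interpolate at f = 0.86 with slerp weights a = sin((1−f)δ)/sin δ ≈ 0.176, b = sin(fδ)/sin δ ≈ 0.916.
p = a·p₁ + b·p₂ ≈ (-0.330, 0.705, 0.628); φ = arcsin(p_z) ≈ 38.87°, λ = atan2(p_y, p_x) ≈ 115.08°.

≈ 39°N, 115°E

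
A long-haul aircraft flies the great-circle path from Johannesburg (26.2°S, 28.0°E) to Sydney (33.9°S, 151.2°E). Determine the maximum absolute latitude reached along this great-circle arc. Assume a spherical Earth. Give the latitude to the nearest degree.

≈ 51°S

The great circle lies in the plane with unit normal n̂ = (p₁ × p₂)/|p₁ × p₂|.
Here n̂_z ≈ +0.631; the vertex latitude is φ_max = arccos|n̂_z| ≈ 50.8°.
Check via Clairaut: cos φ_max = |cos φ₁| · sin C = cos(26.2°)·sin(135.3°) ≈ 0.631, again giving ≈ 50.8°.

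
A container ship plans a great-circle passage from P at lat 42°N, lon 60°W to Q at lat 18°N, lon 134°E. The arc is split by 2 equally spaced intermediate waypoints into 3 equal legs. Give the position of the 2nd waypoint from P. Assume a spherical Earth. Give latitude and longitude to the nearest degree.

Write both endpoints as unit vectors p₁, p₂ with components (cos φ cos λ, cos φ sin λ, sin φ).
The central angle between the endpoints is δ = arccos(p₁·p₂) ≈ 2.070 rad (118.6°).
Interpolate at f = 2/3 with slerp weights a = sin((1−f)δ)/sin δ ≈ 0.725, b = sin(fδ)/sin δ ≈ 1.119.
p = a·p₁ + b·p₂ ≈ (-0.470, 0.299, 0.831); φ = arcsin(p_z) ≈ 56.19°, λ = atan2(p_y, p_x) ≈ 147.55°.

≈ lat 56°N, lon 148°E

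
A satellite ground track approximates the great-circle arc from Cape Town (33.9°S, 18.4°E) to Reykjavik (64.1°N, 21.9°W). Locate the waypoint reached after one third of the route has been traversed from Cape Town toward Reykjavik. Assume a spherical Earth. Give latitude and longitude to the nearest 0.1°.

≈ 0.7°S, 9.0°E

Write both endpoints as unit vectors p₁, p₂ with components (cos φ cos λ, cos φ sin λ, sin φ).
The central angle between the endpoints is δ = arccos(p₁·p₂) ≈ 1.798 rad (103.0°).
Interpolate at f = 1/3 with slerp weights a = sin((1−f)δ)/sin δ ≈ 0.956, b = sin(fδ)/sin δ ≈ 0.579.
p = a·p₁ + b·p₂ ≈ (0.988, 0.156, -0.012); φ = arcsin(p_z) ≈ -0.71°, λ = atan2(p_y, p_x) ≈ 8.99°.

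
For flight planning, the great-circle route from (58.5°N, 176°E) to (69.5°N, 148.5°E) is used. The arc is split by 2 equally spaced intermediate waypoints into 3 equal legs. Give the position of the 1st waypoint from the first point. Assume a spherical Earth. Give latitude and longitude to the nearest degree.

≈ (63°N, 169°E)

The haversine formula gives a central angle δ ≈ 0.280 rad (16.1°) between the endpoints.
Interpolate at f = 1/3 with slerp weights a = sin((1−f)δ)/sin δ ≈ 0.672, b = sin(fδ)/sin δ ≈ 0.337.
p = a·p₁ + b·p₂ ≈ (-0.451, 0.086, 0.888); φ = arcsin(p_z) ≈ 62.68°, λ = atan2(p_y, p_x) ≈ 169.17°.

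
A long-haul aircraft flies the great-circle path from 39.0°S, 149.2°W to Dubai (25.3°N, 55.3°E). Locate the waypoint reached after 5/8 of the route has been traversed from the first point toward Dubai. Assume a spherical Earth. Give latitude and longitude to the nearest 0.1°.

Write both endpoints as unit vectors p₁, p₂ with components (cos φ cos λ, cos φ sin λ, sin φ).
The central angle between the endpoints is δ = arccos(p₁·p₂) ≈ 2.710 rad (155.3°).
Interpolate at f = 5/8 with slerp weights a = sin((1−f)δ)/sin δ ≈ 2.032, b = sin(fδ)/sin δ ≈ 2.372.
p = a·p₁ + b·p₂ ≈ (-0.136, 0.955, -0.265); φ = arcsin(p_z) ≈ -15.37°, λ = atan2(p_y, p_x) ≈ 98.08°.

≈ 15.4°S, 98.1°E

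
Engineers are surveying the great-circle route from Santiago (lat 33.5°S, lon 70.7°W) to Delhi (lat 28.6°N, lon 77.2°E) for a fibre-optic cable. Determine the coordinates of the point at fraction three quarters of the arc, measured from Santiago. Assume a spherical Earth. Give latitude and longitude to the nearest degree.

≈ lat 12°N, lon 40°E

Convert each endpoint to a unit vector on the sphere (x = cos φ cos λ, y = cos φ sin λ, z = sin φ).
The central angle between the endpoints is δ = arccos(p₁·p₂) ≈ 2.656 rad (152.2°).
Interpolate at f = 3/4 with slerp weights a = sin((1−f)δ)/sin δ ≈ 1.321, b = sin(fδ)/sin δ ≈ 1.955.
p = a·p₁ + b·p₂ ≈ (0.744, 0.635, 0.207); φ = arcsin(p_z) ≈ 11.96°, λ = atan2(p_y, p_x) ≈ 40.46°.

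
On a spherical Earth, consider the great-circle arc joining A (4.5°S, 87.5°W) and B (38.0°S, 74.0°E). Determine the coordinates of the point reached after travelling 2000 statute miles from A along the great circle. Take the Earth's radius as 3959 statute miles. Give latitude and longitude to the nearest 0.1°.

Convert each endpoint to a unit vector on the sphere (x = cos φ cos λ, y = cos φ sin λ, z = sin φ).
The central angle between the endpoints is δ = arccos(p₁·p₂) ≈ 2.342 rad (134.2°). The total great-circle distance is δ·R ≈ 2.342 × 3959 ≈ 9270 mi, so the target fraction is f = 2000/9270 ≈ 0.216.
Interpolate at f ≈ 0.216 with slerp weights a = sin((1−f)δ)/sin δ ≈ 1.345, b = sin(fδ)/sin δ ≈ 0.675.
p = a·p₁ + b·p₂ ≈ (0.205, -0.829, -0.521); φ = arcsin(p_z) ≈ -31.39°, λ = atan2(p_y, p_x) ≈ -76.10°.

≈ (31.4°S, 76.1°W)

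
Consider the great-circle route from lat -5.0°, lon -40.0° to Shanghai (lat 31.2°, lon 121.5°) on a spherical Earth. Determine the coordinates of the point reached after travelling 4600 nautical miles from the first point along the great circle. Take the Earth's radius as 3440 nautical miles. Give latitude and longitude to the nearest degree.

Write both endpoints as unit vectors p₁, p₂ with components (cos φ cos λ, cos φ sin λ, sin φ).
The central angle between the endpoints is δ = arccos(p₁·p₂) ≈ 2.593 rad (148.6°). The total great-circle distance is δ·R ≈ 2.593 × 3440 ≈ 8920 nmi, so the target fraction is f = 4600/8920 ≈ 0.516.
Interpolate at f ≈ 0.516 with slerp weights a = sin((1−f)δ)/sin δ ≈ 1.823, b = sin(fδ)/sin δ ≈ 1.865.
p = a·p₁ + b·p₂ ≈ (0.558, 0.193, 0.807); φ = arcsin(p_z) ≈ 53.84°, λ = atan2(p_y, p_x) ≈ 19.10°.

≈ lat 54°, lon 19°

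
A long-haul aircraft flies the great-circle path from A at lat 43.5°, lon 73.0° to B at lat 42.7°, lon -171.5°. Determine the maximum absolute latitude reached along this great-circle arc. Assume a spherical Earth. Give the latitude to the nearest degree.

The great circle lies in the plane with unit normal n̂ = (p₁ × p₂)/|p₁ × p₂|.
Here n̂_z ≈ +0.495; the vertex latitude is φ_max = arccos|n̂_z| ≈ 60.3°.
Check via Clairaut: cos φ_max = |cos φ₁| · sin C = cos(43.5°)·sin(43.1°) ≈ 0.495, again giving ≈ 60.3°.

≈ 60°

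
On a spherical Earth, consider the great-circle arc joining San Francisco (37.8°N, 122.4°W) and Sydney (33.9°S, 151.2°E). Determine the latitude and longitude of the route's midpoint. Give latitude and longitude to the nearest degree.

≈ 3°N, 167°W

The haversine formula gives a central angle δ ≈ 1.876 rad (107.5°) between the endpoints.
Interpolate at f = 1/2 with slerp weights a = sin((1−f)δ)/sin δ ≈ 0.846, b = sin(fδ)/sin δ ≈ 0.846.
p = a·p₁ + b·p₂ ≈ (-0.973, -0.226, 0.047); φ = arcsin(p_z) ≈ 2.67°, λ = atan2(p_y, p_x) ≈ -166.92°.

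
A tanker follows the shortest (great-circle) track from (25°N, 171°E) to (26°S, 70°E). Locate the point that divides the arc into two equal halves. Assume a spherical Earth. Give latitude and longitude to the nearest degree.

Convert each endpoint to a unit vector on the sphere (x = cos φ cos λ, y = cos φ sin λ, z = sin φ).
The central angle between the endpoints is δ = arccos(p₁·p₂) ≈ 1.918 rad (109.9°).
Interpolate at f = 1/2 with slerp weights a = sin((1−f)δ)/sin δ ≈ 0.871, b = sin(fδ)/sin δ ≈ 0.871.
p = a·p₁ + b·p₂ ≈ (-0.512, 0.859, -0.014); φ = arcsin(p_z) ≈ -0.79°, λ = atan2(p_y, p_x) ≈ 120.79°.

≈ (1°S, 121°E)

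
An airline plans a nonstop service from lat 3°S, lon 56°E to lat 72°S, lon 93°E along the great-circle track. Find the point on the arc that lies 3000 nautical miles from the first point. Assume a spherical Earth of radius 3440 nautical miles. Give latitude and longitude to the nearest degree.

Convert each endpoint to a unit vector on the sphere (x = cos φ cos λ, y = cos φ sin λ, z = sin φ).
The central angle between the endpoints is δ = arccos(p₁·p₂) ≈ 1.270 rad (72.8°). The total great-circle distance is δ·R ≈ 1.270 × 3440 ≈ 4369 nmi, so the target fraction is f = 3000/4369 ≈ 0.687.
Interpolate at f ≈ 0.687 with slerp weights a = sin((1−f)δ)/sin δ ≈ 0.406, b = sin(fδ)/sin δ ≈ 0.802.
p = a·p₁ + b·p₂ ≈ (0.214, 0.583, -0.784); φ = arcsin(p_z) ≈ -51.60°, λ = atan2(p_y, p_x) ≈ 69.89°.

≈ lat 52°S, lon 70°E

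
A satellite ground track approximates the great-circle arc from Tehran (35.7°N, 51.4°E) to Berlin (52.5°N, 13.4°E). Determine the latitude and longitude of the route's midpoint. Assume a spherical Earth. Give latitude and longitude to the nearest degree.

Write both endpoints as unit vectors p₁, p₂ with components (cos φ cos λ, cos φ sin λ, sin φ).
The central angle between the endpoints is δ = arccos(p₁·p₂) ≈ 0.550 rad (31.5°).
Interpolate at f = 1/2 with slerp weights a = sin((1−f)δ)/sin δ ≈ 0.520, b = sin(fδ)/sin δ ≈ 0.520.
p = a·p₁ + b·p₂ ≈ (0.571, 0.403, 0.715); φ = arcsin(p_z) ≈ 45.67°, λ = atan2(p_y, p_x) ≈ 35.22°.

≈ 46°N, 35°E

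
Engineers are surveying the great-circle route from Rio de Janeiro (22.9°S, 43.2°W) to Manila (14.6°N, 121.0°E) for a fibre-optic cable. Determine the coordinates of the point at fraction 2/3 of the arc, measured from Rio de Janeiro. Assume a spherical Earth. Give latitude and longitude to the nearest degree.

Convert each endpoint to a unit vector on the sphere (x = cos φ cos λ, y = cos φ sin λ, z = sin φ).
The central angle between the endpoints is δ = arccos(p₁·p₂) ≈ 2.843 rad (162.9°).
Interpolate at f = 2/3 with slerp weights a = sin((1−f)δ)/sin δ ≈ 2.764, b = sin(fδ)/sin δ ≈ 3.225.
p = a·p₁ + b·p₂ ≈ (0.248, 0.932, -0.262); φ = arcsin(p_z) ≈ -15.21°, λ = atan2(p_y, p_x) ≈ 75.08°.

≈ 15°S, 75°E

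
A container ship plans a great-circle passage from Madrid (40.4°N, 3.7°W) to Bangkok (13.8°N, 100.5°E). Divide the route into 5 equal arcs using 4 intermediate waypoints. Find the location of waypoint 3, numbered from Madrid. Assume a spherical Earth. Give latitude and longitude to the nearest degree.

From cos δ = sin φ₁ sin φ₂ + cos φ₁ cos φ₂ cos Δλ, the central angle is δ ≈ 1.598 rad (91.5°).
Interpolate at f = 3/5 with slerp weights a = sin((1−f)δ)/sin δ ≈ 0.597, b = sin(fδ)/sin δ ≈ 0.819.
p = a·p₁ + b·p₂ ≈ (0.309, 0.752, 0.582); φ = arcsin(p_z) ≈ 35.59°, λ = atan2(p_y, p_x) ≈ 67.70°.

≈ 36°N, 68°E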